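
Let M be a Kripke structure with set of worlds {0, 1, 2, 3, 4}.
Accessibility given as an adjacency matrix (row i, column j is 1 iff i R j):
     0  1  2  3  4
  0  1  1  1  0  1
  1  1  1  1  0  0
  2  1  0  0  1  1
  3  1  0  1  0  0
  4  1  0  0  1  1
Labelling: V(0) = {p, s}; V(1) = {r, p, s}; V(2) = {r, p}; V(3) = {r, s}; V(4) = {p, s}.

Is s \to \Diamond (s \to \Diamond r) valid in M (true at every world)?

Yes

Let φ = s \to \Diamond (s \to \Diamond r). Evaluate φ at each world:
  0 (successors {0, 1, 2, 4}): φ is true.
  1 (successors {0, 1, 2}): φ is true.
  2 (successors {0, 3, 4}): φ is true.
  3 (successors {0, 2}): φ is true.
  4 (successors {0, 3, 4}): φ is true.
For instance, at 3:
  At 3: s is true, \Diamond (s \to \Diamond r) is true, so s \to \Diamond (s \to \Diamond r) is true.
    At 3: \Diamond (s \to \Diamond r) requires s \to \Diamond r at some successor in {0, 2}.
      s \to \Diamond r holds at 0, so \Diamond (s \to \Diamond r) is true at 3.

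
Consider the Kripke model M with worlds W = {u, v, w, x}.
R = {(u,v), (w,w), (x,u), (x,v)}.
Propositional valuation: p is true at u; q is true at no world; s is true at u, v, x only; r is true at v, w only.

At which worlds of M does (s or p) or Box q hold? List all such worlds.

u, v, x

Let φ = (s or p) or Box q. Evaluate φ at each world:
  u (successors {v}): φ is true.
  v (successors ∅): φ is true.
  w (successors {w}): φ is false.
  x (successors {u, v}): φ is true.
For instance, at w:
  At w: s or p is false, Box q is false, so (s or p) or Box q is false.
    At w: Box q requires q at every successor {w}.
      q fails at w, so Box q is false at w.
Satisfying worlds: {u, v, x}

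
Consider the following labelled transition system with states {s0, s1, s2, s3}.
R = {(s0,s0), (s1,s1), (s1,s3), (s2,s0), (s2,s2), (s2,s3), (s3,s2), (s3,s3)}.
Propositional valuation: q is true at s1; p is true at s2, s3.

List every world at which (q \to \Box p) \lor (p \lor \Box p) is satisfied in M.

s0, s2, s3

Let φ = (q \to \Box p) \lor (p \lor \Box p). Evaluate φ at each world:
  s0 (successors {s0}): φ is true.
  s1 (successors {s1, s3}): φ is false.
  s2 (successors {s0, s2, s3}): φ is true.
  s3 (successors {s2, s3}): φ is true.
For instance, at s2:
  At s2: q \to \Box p is true, p \lor \Box p is true, so (q \to \Box p) \lor (p \lor \Box p) is true.
    At s2: q is false, \Box p is false, so q \to \Box p is true.
      At s2: \Box p requires p at every successor {s0, s2, s3}.
        p fails at s0, so \Box p is false at s2.
    At s2: p is true, \Box p is false, so p \lor \Box p is true.
      At s2: \Box p requires p at every successor {s0, s2, s3}.
        p fails at s0, so \Box p is false at s2.
Satisfying worlds: {s0, s2, s3}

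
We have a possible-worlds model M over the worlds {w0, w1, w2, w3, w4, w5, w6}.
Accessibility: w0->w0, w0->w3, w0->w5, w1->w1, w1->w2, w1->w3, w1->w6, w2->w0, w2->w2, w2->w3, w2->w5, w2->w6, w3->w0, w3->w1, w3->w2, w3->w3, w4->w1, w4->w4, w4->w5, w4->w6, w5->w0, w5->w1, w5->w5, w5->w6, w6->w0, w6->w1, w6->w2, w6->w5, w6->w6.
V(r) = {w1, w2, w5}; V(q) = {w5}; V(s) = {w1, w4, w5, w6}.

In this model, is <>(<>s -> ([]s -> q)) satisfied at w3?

At w3: <>(<>s -> ([]s -> q)) requires <>s -> ([]s -> q) at some successor in {w0, w1, w2, w3}.
  <>s -> ([]s -> q) holds at w0, so <>(<>s -> ([]s -> q)) is true at w3.
    At w0: <>s is true, []s -> q is true, so <>s -> ([]s -> q) is true.
      At w0: <>s requires s at some successor in {w0, w3, w5}.
        s holds at w5, so <>s is true at w0.
      At w0: []s is false, q is false, so []s -> q is true.

Yes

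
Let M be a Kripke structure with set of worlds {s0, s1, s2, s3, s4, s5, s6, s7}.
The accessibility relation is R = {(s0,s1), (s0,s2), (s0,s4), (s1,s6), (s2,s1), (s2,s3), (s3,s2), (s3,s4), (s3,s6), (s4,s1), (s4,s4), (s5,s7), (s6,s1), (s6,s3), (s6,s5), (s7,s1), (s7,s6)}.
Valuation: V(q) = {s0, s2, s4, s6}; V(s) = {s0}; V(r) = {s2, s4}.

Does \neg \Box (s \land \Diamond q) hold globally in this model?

Yes

Recall that \Box ψ holds at a world iff ψ holds at every accessible world, and \Diamond ψ holds iff ψ holds at some accessible world.
Let φ = \neg \Box (s \land \Diamond q). Evaluate φ at each world:
  s0 (successors {s1, s2, s4}): φ is true.
  s1 (successors {s6}): φ is true.
  s2 (successors {s1, s3}): φ is true.
  s3 (successors {s2, s4, s6}): φ is true.
  s4 (successors {s1, s4}): φ is true.
  s5 (successors {s7}): φ is true.
  s6 (successors {s1, s3, s5}): φ is true.
  s7 (successors {s1, s6}): φ is true.
For instance, at s7:
  At s7: \Box (s \land \Diamond q) is false, so \neg \Box (s \land \Diamond q) is true.
    At s7: \Box (s \land \Diamond q) requires s \land \Diamond q at every successor {s1, s6}.
      s \land \Diamond q fails at s1, so \Box (s \land \Diamond q) is false at s7.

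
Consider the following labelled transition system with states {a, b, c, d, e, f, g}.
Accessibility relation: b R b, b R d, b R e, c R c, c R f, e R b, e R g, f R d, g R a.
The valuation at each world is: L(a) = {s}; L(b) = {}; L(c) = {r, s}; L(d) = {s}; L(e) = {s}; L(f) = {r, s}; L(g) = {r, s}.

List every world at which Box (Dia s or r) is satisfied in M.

a, c, d, e

Let φ = Box (Dia s or r). Evaluate φ at each world:
  a (successors ∅): φ is true.
  b (successors {b, d, e}): φ is false.
  c (successors {c, f}): φ is true.
  d (successors ∅): φ is true.
  e (successors {b, g}): φ is true.
  f (successors {d}): φ is false.
  g (successors {a}): φ is false.
For instance, at b:
  At b: Box (Dia s or r) requires Dia s or r at every successor {b, d, e}.
    Dia s or r fails at d, so Box (Dia s or r) is false at b.
      At d: Dia s is false, r is false, so Dia s or r is false.
Satisfying worlds: {a, c, d, e}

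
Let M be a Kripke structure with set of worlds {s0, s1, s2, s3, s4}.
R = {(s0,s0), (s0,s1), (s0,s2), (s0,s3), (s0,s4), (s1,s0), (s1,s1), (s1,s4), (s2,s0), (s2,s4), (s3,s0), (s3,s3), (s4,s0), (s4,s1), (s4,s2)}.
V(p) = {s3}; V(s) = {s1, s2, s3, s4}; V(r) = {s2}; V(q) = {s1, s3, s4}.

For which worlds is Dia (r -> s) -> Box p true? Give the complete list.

none

Let φ = Dia (r -> s) -> Box p. Evaluate φ at each world:
  s0 (successors {s0, s1, s2, s3, s4}): φ is false.
  s1 (successors {s0, s1, s4}): φ is false.
  s2 (successors {s0, s4}): φ is false.
  s3 (successors {s0, s3}): φ is false.
  s4 (successors {s0, s1, s2}): φ is false.
For instance, at s4:
  At s4: Dia (r -> s) is true, Box p is false, so Dia (r -> s) -> Box p is false.
    At s4: Dia (r -> s) requires r -> s at some successor in {s0, s1, s2}.
      r -> s holds at s0, so Dia (r -> s) is true at s4.
    At s4: Box p requires p at every successor {s0, s1, s2}.
      p fails at s0, so Box p is false at s4.
Satisfying worlds: none.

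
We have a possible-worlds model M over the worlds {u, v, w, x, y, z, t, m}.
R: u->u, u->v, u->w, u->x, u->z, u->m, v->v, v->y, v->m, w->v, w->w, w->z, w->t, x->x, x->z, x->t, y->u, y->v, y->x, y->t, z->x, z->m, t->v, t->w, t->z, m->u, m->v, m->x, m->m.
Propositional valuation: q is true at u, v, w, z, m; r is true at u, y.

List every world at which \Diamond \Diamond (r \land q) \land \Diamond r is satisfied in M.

u, v, y, m

Let φ = \Diamond \Diamond (r \land q) \land \Diamond r. Evaluate φ at each world:
  u (successors {u, v, w, x, z, m}): φ is true.
  v (successors {v, y, m}): φ is true.
  w (successors {v, w, z, t}): φ is false.
  x (successors {x, z, t}): φ is false.
  y (successors {u, v, x, t}): φ is true.
  z (successors {x, m}): φ is false.
  t (successors {v, w, z}): φ is false.
  m (successors {u, v, x, m}): φ is true.
For instance, at z:
  At z: \Diamond \Diamond (r \land q) is true, \Diamond r is false, so \Diamond \Diamond (r \land q) \land \Diamond r is false.
    At z: \Diamond \Diamond (r \land q) requires \Diamond (r \land q) at some successor in {x, m}.
      \Diamond (r \land q) holds at m, so \Diamond \Diamond (r \land q) is true at z.
    At z: \Diamond r requires r at some successor in {x, m}.
      At x: r is false.
      At m: r is false.
    So \Diamond r is false at z.
Satisfying worlds: {u, v, y, m}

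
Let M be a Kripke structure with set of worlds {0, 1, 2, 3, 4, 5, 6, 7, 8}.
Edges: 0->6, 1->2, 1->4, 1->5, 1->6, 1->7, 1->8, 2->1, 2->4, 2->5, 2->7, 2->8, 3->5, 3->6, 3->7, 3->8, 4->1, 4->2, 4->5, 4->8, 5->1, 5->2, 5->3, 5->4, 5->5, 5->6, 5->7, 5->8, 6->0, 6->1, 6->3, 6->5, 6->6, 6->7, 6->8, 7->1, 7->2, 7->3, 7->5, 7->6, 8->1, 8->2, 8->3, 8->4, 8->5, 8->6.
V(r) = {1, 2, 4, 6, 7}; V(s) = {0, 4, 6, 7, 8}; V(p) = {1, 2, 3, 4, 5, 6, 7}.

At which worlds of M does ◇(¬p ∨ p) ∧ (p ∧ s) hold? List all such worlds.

4, 6, 7

Recall that ◇ψ holds at a world iff ψ holds at some accessible world.
Let φ = ◇(¬p ∨ p) ∧ (p ∧ s). Evaluate φ at each world:
  0 (successors {6}): φ is false.
  1 (successors {2, 4, 5, 6, 7, 8}): φ is false.
  2 (successors {1, 4, 5, 7, 8}): φ is false.
  3 (successors {5, 6, 7, 8}): φ is false.
  4 (successors {1, 2, 5, 8}): φ is true.
  5 (successors {1, 2, 3, 4, 5, 6, 7, 8}): φ is false.
  6 (successors {0, 1, 3, 5, 6, 7, 8}): φ is true.
  7 (successors {1, 2, 3, 5, 6}): φ is true.
  8 (successors {1, 2, 3, 4, 5, 6}): φ is false.
For instance, at 8:
  At 8: ◇(¬p ∨ p) is true, p ∧ s is false, so ◇(¬p ∨ p) ∧ (p ∧ s) is false.
    At 8: ◇(¬p ∨ p) requires ¬p ∨ p at some successor in {1, 2, 3, 4, 5, 6}.
      ¬p ∨ p holds at 1, so ◇(¬p ∨ p) is true at 8.
Satisfying worlds: {4, 6, 7}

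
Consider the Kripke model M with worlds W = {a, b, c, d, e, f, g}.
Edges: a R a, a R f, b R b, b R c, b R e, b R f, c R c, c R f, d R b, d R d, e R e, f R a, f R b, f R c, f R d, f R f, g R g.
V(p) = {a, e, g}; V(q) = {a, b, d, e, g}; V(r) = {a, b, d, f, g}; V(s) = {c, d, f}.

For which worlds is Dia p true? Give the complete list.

a, b, e, f, g

Let φ = Dia p. Evaluate φ at each world:
  a (successors {a, f}): φ is true.
  b (successors {b, c, e, f}): φ is true.
  c (successors {c, f}): φ is false.
  d (successors {b, d}): φ is false.
  e (successors {e}): φ is true.
  f (successors {a, b, c, d, f}): φ is true.
  g (successors {g}): φ is true.
For instance, at e:
  At e: Dia p requires p at some successor in {e}.
    p holds at e, so Dia p is true at e.
Satisfying worlds: {a, b, e, f, g}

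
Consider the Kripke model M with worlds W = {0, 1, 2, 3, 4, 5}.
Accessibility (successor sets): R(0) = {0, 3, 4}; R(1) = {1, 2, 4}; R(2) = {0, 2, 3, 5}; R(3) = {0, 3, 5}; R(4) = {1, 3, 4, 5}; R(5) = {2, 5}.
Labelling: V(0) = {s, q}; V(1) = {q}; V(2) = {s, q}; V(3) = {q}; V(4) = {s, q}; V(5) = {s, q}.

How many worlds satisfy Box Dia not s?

2

Let φ = Box Dia not s. Evaluate φ at each world:
  0 (successors {0, 3, 4}): φ is true.
  1 (successors {1, 2, 4}): φ is true.
  2 (successors {0, 2, 3, 5}): φ is false.
  3 (successors {0, 3, 5}): φ is false.
  4 (successors {1, 3, 4, 5}): φ is false.
  5 (successors {2, 5}): φ is false.
For instance, at 4:
  At 4: Box Dia not s requires Dia not s at every successor {1, 3, 4, 5}.
    Dia not s fails at 5, so Box Dia not s is false at 4.
      At 5: Dia not s requires not s at some successor in {2, 5}.
        At 2: not s is false.
        At 5: not s is false.
      So Dia not s is false at 5.
Satisfying worlds: {0, 1}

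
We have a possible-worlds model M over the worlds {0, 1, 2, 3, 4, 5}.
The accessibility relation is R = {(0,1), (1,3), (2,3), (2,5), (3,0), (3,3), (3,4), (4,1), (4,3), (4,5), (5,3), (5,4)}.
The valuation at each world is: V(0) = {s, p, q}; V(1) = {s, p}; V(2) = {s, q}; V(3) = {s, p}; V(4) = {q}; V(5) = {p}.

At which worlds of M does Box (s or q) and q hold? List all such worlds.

Let φ = Box (s or q) and q. Evaluate φ at each world:
  0 (successors {1}): φ is true.
  1 (successors {3}): φ is false.
  2 (successors {3, 5}): φ is false.
  3 (successors {0, 3, 4}): φ is false.
  4 (successors {1, 3, 5}): φ is false.
  5 (successors {3, 4}): φ is false.
For instance, at 3:
  At 3: Box (s or q) is true, q is false, so Box (s or q) and q is false.
    At 3: Box (s or q) requires s or q at every successor {0, 3, 4}.
      At 0: s or q is true.
      At 3: s or q is true.
      At 4: s or q is true.
    So Box (s or q) is true at 3.
Satisfying worlds: {0}

0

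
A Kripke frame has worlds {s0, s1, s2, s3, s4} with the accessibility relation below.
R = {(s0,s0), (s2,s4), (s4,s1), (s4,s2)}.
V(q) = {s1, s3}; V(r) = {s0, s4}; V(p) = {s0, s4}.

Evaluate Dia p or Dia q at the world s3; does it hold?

No

Recall that Dia ψ holds at a world iff ψ holds at some accessible world.
At s3: Dia p is false, Dia q is false, so Dia p or Dia q is false.
  At s3: no accessible worlds, so Dia p is false.
  At s3: no accessible worlds, so Dia q is false.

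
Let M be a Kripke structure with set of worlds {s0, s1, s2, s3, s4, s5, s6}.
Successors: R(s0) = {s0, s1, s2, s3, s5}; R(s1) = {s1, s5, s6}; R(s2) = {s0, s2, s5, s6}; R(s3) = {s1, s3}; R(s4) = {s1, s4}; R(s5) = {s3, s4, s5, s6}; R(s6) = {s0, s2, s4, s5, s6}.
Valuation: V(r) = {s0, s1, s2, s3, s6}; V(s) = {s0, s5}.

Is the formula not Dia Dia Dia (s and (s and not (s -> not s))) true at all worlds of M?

Let φ = not Dia Dia Dia (s and (s and not (s -> not s))). Evaluate φ at each world:
  s0 (successors {s0, s1, s2, s3, s5}): φ is false.
  s1 (successors {s1, s5, s6}): φ is false.
  s2 (successors {s0, s2, s5, s6}): φ is false.
  s3 (successors {s1, s3}): φ is false.
  s4 (successors {s1, s4}): φ is false.
  s5 (successors {s3, s4, s5, s6}): φ is false.
  s6 (successors {s0, s2, s4, s5, s6}): φ is false.
Detail at s0 (counterexample):
  At s0: Dia Dia Dia (s and (s and not (s -> not s))) is true, so not Dia Dia Dia (s and (s and not (s -> not s))) is false.
    At s0: Dia Dia Dia (s and (s and not (s -> not s))) requires Dia Dia (s and (s and not (s -> not s))) at some successor in {s0, s1, s2, s3, s5}.
      Dia Dia (s and (s and not (s -> not s))) holds at s0, so Dia Dia Dia (s and (s and not (s -> not s))) is true at s0.

No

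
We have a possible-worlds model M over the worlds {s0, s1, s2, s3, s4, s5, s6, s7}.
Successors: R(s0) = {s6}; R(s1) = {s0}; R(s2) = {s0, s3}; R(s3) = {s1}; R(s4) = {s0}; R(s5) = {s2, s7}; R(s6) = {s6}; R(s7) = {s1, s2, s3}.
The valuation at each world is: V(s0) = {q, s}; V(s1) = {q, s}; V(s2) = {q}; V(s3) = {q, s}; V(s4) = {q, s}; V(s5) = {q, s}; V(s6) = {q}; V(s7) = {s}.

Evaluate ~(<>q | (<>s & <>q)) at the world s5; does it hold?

No

At s5: <>q | (<>s & <>q) is true, so ~(<>q | (<>s & <>q)) is false.
  At s5: <>q is true, <>s & <>q is true, so <>q | (<>s & <>q) is true.
    At s5: <>q requires q at some successor in {s2, s7}.
      q holds at s2, so <>q is true at s5.
    At s5: <>s is true, <>q is true, so <>s & <>q is true.
      At s5: <>s requires s at some successor in {s2, s7}.
        s holds at s7, so <>s is true at s5.
      At s5: <>q requires q at some successor in {s2, s7}.
        q holds at s2, so <>q is true at s5.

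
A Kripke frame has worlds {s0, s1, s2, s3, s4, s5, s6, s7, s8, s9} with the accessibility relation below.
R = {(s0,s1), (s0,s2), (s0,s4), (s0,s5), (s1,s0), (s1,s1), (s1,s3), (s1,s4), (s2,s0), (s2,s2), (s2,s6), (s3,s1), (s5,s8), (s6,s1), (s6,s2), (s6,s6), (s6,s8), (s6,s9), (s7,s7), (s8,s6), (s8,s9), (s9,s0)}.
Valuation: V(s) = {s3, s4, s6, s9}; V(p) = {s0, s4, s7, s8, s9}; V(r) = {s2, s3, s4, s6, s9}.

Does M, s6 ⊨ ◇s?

Yes

At s6: ◇s requires s at some successor in {s1, s2, s6, s8, s9}.
  s holds at s6, so ◇s is true at s6.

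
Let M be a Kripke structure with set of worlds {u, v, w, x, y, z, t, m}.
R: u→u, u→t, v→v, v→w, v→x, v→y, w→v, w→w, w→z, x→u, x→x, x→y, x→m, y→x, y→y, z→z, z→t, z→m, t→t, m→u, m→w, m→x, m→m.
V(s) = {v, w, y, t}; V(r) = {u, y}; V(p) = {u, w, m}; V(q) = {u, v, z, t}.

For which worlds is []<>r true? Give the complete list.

x, y

Let φ = []<>r. Evaluate φ at each world:
  u (successors {u, t}): φ is false.
  v (successors {v, w, x, y}): φ is false.
  w (successors {v, w, z}): φ is false.
  x (successors {u, x, y, m}): φ is true.
  y (successors {x, y}): φ is true.
  z (successors {z, t, m}): φ is false.
  t (successors {t}): φ is false.
  m (successors {u, w, x, m}): φ is false.
For instance, at y:
  At y: []<>r requires <>r at every successor {x, y}.
      At x: <>r requires r at some successor in {u, x, y, m}.
        r holds at u, so <>r is true at x.
      At y: <>r requires r at some successor in {x, y}.
        r holds at y, so <>r is true at y.
  So []<>r is true at y.
Satisfying worlds: {x, y}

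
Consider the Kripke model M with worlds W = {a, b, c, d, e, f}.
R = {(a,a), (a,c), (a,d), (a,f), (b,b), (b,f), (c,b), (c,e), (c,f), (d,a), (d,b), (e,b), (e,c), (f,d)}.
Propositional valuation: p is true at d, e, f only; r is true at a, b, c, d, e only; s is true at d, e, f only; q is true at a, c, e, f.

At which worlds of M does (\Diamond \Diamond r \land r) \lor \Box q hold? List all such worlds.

Let φ = (\Diamond \Diamond r \land r) \lor \Box q. Evaluate φ at each world:
  a (successors {a, c, d, f}): φ is true.
  b (successors {b, f}): φ is true.
  c (successors {b, e, f}): φ is true.
  d (successors {a, b}): φ is true.
  e (successors {b, c}): φ is true.
  f (successors {d}): φ is false.
For instance, at b:
  At b: \Diamond \Diamond r \land r is true, \Box q is false, so (\Diamond \Diamond r \land r) \lor \Box q is true.
    At b: \Diamond \Diamond r is true, r is true, so \Diamond \Diamond r \land r is true.
      At b: \Diamond \Diamond r requires \Diamond r at some successor in {b, f}.
        \Diamond r holds at b, so \Diamond \Diamond r is true at b.
    At b: \Box q requires q at every successor {b, f}.
      q fails at b, so \Box q is false at b.
Satisfying worlds: {a, b, c, d, e}

a, b, c, d, e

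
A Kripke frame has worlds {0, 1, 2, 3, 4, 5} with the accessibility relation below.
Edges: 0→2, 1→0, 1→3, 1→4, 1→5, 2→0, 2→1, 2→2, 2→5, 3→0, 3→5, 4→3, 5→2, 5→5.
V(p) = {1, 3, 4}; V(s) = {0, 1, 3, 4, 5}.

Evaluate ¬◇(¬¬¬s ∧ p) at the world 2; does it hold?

Recall that ◇ψ holds at a world iff ψ holds at some accessible world.
At 2: ◇(¬¬¬s ∧ p) is false, so ¬◇(¬¬¬s ∧ p) is true.
  At 2: ◇(¬¬¬s ∧ p) requires ¬¬¬s ∧ p at some successor in {0, 1, 2, 5}.
    At 0: ¬¬¬s ∧ p is false.
    At 1: ¬¬¬s ∧ p is false.
    At 2: ¬¬¬s ∧ p is false.
    At 5: ¬¬¬s ∧ p is false.
  So ◇(¬¬¬s ∧ p) is false at 2.

Yes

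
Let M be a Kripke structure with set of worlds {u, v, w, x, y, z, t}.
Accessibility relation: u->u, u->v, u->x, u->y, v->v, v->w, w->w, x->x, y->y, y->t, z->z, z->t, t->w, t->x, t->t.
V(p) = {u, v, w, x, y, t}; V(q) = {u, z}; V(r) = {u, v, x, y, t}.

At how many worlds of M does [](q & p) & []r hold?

0

Recall that []ψ holds at a world iff ψ holds at every accessible world, and <>ψ holds iff ψ holds at some accessible world.
Let φ = [](q & p) & []r. Evaluate φ at each world:
  u (successors {u, v, x, y}): φ is false.
  v (successors {v, w}): φ is false.
  w (successors {w}): φ is false.
  x (successors {x}): φ is false.
  y (successors {y, t}): φ is false.
  z (successors {z, t}): φ is false.
  t (successors {w, x, t}): φ is false.
For instance, at t:
  At t: [](q & p) is false, []r is false, so [](q & p) & []r is false.
    At t: [](q & p) requires q & p at every successor {w, x, t}.
      q & p fails at w, so [](q & p) is false at t.
    At t: []r requires r at every successor {w, x, t}.
      r fails at w, so []r is false at t.
Satisfying worlds: none.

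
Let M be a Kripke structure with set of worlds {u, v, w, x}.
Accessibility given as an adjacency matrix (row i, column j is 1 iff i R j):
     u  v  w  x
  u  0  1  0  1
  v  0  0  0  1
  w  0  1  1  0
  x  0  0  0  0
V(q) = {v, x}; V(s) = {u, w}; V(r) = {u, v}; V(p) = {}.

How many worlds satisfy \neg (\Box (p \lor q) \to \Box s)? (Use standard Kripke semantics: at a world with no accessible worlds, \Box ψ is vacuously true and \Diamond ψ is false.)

Recall that \Box ψ holds at a world iff ψ holds at every accessible world, and \Diamond ψ holds iff ψ holds at some accessible world.
Let φ = \neg (\Box (p \lor q) \to \Box s). Evaluate φ at each world:
  u (successors {v, x}): φ is true.
  v (successors {x}): φ is true.
  w (successors {v, w}): φ is false.
  x (successors ∅): φ is false.
For instance, at u:
  At u: \Box (p \lor q) \to \Box s is false, so \neg (\Box (p \lor q) \to \Box s) is true.
    At u: \Box (p \lor q) is true, \Box s is false, so \Box (p \lor q) \to \Box s is false.
      At u: \Box (p \lor q) requires p \lor q at every successor {v, x}.
        At v: p \lor q is true.
        At x: p \lor q is true.
      So \Box (p \lor q) is true at u.
      At u: \Box s requires s at every successor {v, x}.
        s fails at v, so \Box s is false at u.
Satisfying worlds: {u, v}

2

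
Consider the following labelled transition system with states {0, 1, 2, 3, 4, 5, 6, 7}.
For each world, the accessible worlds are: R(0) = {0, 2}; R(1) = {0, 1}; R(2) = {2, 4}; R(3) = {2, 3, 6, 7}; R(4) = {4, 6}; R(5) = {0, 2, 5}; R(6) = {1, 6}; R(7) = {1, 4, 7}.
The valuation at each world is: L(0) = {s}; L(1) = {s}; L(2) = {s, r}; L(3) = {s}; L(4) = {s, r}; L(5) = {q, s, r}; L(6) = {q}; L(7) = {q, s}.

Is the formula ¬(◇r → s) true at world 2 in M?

No

At 2: ◇r → s is true, so ¬(◇r → s) is false.
  At 2: ◇r is true, s is true, so ◇r → s is true.
    At 2: ◇r requires r at some successor in {2, 4}.
      r holds at 2, so ◇r is true at 2.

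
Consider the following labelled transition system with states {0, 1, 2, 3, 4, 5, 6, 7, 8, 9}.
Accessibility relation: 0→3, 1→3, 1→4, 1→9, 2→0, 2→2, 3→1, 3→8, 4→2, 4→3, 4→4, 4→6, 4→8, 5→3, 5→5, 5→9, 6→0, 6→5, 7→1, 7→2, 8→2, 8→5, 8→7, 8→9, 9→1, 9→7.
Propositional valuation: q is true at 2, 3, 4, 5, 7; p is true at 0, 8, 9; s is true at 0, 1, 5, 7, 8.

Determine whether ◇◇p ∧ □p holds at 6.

No

At 6: ◇◇p is true, □p is false, so ◇◇p ∧ □p is false.
  At 6: ◇◇p requires ◇p at some successor in {0, 5}.
    ◇p holds at 5, so ◇◇p is true at 6.
      At 5: ◇p requires p at some successor in {3, 5, 9}.
        p holds at 9, so ◇p is true at 5.
  At 6: □p requires p at every successor {0, 5}.
    p fails at 5, so □p is false at 6.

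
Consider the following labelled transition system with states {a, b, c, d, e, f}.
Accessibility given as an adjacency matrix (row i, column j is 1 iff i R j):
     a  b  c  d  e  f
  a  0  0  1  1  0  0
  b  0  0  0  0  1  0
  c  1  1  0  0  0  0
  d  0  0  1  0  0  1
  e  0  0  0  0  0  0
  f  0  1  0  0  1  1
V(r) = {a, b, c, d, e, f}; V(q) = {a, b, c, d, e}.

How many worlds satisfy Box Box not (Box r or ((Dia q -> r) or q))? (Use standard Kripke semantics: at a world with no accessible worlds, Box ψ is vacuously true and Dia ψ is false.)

Let φ = Box Box not (Box r or ((Dia q -> r) or q)). Evaluate φ at each world:
  a (successors {c, d}): φ is false.
  b (successors {e}): φ is true.
  c (successors {a, b}): φ is false.
  d (successors {c, f}): φ is false.
  e (successors ∅): φ is true.
  f (successors {b, e, f}): φ is false.
For instance, at f:
  At f: Box Box not (Box r or ((Dia q -> r) or q)) requires Box not (Box r or ((Dia q -> r) or q)) at every successor {b, e, f}.
    Box not (Box r or ((Dia q -> r) or q)) fails at b, so Box Box not (Box r or ((Dia q -> r) or q)) is false at f.
      At b: Box not (Box r or ((Dia q -> r) or q)) requires not (Box r or ((Dia q -> r) or q)) at every successor {e}.
        not (Box r or ((Dia q -> r) or q)) fails at e, so Box not (Box r or ((Dia q -> r) or q)) is false at b.
Satisfying worlds: {b, e}

2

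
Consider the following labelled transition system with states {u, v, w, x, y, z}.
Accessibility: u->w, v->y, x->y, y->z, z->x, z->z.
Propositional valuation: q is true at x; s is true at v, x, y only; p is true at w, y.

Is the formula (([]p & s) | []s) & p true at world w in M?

Yes

At w: ([]p & s) | []s is true, p is true, so (([]p & s) | []s) & p is true.
  At w: []p & s is false, []s is true, so ([]p & s) | []s is true.
    At w: []p is true, s is false, so []p & s is false.
      At w: no accessible worlds, so []p holds vacuously.
    At w: no accessible worlds, so []s holds vacuously.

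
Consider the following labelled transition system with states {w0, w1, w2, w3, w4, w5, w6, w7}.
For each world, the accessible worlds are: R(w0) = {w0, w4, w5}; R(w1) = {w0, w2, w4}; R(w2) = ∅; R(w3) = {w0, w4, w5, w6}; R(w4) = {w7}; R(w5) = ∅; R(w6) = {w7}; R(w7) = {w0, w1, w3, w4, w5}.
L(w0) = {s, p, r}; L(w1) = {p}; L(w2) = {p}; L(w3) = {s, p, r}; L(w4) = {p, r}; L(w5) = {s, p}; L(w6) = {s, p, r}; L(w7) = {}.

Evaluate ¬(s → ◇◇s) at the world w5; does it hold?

At w5: s → ◇◇s is false, so ¬(s → ◇◇s) is true.
  At w5: s is true, ◇◇s is false, so s → ◇◇s is false.
    At w5: no accessible worlds, so ◇◇s is false.

Yes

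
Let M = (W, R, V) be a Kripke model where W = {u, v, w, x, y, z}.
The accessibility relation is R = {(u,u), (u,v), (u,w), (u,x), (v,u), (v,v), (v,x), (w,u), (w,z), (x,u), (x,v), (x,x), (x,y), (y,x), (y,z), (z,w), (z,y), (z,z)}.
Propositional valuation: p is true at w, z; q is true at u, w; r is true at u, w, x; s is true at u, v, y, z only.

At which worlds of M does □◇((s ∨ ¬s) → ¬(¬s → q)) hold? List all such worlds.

v, x

Let φ = □◇((s ∨ ¬s) → ¬(¬s → q)). Evaluate φ at each world:
  u (successors {u, v, w, x}): φ is false.
  v (successors {u, v, x}): φ is true.
  w (successors {u, z}): φ is false.
  x (successors {u, v, x, y}): φ is true.
  y (successors {x, z}): φ is false.
  z (successors {w, y, z}): φ is false.
For instance, at z:
  At z: □◇((s ∨ ¬s) → ¬(¬s → q)) requires ◇((s ∨ ¬s) → ¬(¬s → q)) at every successor {w, y, z}.
    ◇((s ∨ ¬s) → ¬(¬s → q)) fails at w, so □◇((s ∨ ¬s) → ¬(¬s → q)) is false at z.
      At w: ◇((s ∨ ¬s) → ¬(¬s → q)) requires (s ∨ ¬s) → ¬(¬s → q) at some successor in {u, z}.
        At u: (s ∨ ¬s) → ¬(¬s → q) is false.
        At z: (s ∨ ¬s) → ¬(¬s → q) is false.
      So ◇((s ∨ ¬s) → ¬(¬s → q)) is false at w.
Satisfying worlds: {v, x}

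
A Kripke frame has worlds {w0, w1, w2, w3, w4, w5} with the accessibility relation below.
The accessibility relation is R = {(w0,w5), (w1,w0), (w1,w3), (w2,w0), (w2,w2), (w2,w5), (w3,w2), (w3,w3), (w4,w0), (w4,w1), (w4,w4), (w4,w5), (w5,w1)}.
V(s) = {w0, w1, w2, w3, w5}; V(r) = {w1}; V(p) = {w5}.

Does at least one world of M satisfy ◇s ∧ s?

Let φ = ◇s ∧ s. Evaluate φ at each world:
  w0 (successors {w5}): φ is true.
  w1 (successors {w0, w3}): φ is true.
  w2 (successors {w0, w2, w5}): φ is true.
  w3 (successors {w2, w3}): φ is true.
  w4 (successors {w0, w1, w4, w5}): φ is false.
  w5 (successors {w1}): φ is true.
Detail at w0 (witness):
  At w0: ◇s is true, s is true, so ◇s ∧ s is true.
    At w0: ◇s requires s at some successor in {w5}.
      s holds at w5, so ◇s is true at w0.

Yes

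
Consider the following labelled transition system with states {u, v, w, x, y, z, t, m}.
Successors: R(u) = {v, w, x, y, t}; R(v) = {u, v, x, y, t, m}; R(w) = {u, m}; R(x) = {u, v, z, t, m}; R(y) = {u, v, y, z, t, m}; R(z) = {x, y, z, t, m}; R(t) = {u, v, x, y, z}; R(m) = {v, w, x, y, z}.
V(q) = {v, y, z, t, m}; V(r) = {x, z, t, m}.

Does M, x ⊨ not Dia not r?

At x: Dia not r is true, so not Dia not r is false.
  At x: Dia not r requires not r at some successor in {u, v, z, t, m}.
    not r holds at u, so Dia not r is true at x.

No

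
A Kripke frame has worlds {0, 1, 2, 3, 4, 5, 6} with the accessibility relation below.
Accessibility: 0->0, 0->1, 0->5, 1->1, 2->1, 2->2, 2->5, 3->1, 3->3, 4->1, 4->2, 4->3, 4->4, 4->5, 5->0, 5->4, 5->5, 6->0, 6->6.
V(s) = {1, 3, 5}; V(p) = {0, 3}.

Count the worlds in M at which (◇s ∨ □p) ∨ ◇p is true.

Let φ = (◇s ∨ □p) ∨ ◇p. Evaluate φ at each world:
  0 (successors {0, 1, 5}): φ is true.
  1 (successors {1}): φ is true.
  2 (successors {1, 2, 5}): φ is true.
  3 (successors {1, 3}): φ is true.
  4 (successors {1, 2, 3, 4, 5}): φ is true.
  5 (successors {0, 4, 5}): φ is true.
  6 (successors {0, 6}): φ is true.
For instance, at 3:
  At 3: ◇s ∨ □p is true, ◇p is true, so (◇s ∨ □p) ∨ ◇p is true.
    At 3: ◇s is true, □p is false, so ◇s ∨ □p is true.
      At 3: ◇s requires s at some successor in {1, 3}.
        s holds at 1, so ◇s is true at 3.
      At 3: □p requires p at every successor {1, 3}.
        p fails at 1, so □p is false at 3.
    At 3: ◇p requires p at some successor in {1, 3}.
      p holds at 3, so ◇p is true at 3.
Satisfying worlds: {0, 1, 2, 3, 4, 5, 6}

7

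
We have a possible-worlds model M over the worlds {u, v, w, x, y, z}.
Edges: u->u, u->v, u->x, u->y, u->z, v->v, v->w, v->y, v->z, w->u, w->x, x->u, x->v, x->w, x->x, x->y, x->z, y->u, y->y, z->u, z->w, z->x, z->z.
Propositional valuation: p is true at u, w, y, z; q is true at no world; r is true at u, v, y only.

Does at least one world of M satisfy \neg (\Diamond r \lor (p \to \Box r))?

No

Let φ = \neg (\Diamond r \lor (p \to \Box r)). Evaluate φ at each world:
  u (successors {u, v, x, y, z}): φ is false.
  v (successors {v, w, y, z}): φ is false.
  w (successors {u, x}): φ is false.
  x (successors {u, v, w, x, y, z}): φ is false.
  y (successors {u, y}): φ is false.
  z (successors {u, w, x, z}): φ is false.
For instance, at w:
  At w: \Diamond r \lor (p \to \Box r) is true, so \neg (\Diamond r \lor (p \to \Box r)) is false.
    At w: \Diamond r is true, p \to \Box r is false, so \Diamond r \lor (p \to \Box r) is true.
      At w: \Diamond r requires r at some successor in {u, x}.
        r holds at u, so \Diamond r is true at w.
      At w: p is true, \Box r is false, so p \to \Box r is false.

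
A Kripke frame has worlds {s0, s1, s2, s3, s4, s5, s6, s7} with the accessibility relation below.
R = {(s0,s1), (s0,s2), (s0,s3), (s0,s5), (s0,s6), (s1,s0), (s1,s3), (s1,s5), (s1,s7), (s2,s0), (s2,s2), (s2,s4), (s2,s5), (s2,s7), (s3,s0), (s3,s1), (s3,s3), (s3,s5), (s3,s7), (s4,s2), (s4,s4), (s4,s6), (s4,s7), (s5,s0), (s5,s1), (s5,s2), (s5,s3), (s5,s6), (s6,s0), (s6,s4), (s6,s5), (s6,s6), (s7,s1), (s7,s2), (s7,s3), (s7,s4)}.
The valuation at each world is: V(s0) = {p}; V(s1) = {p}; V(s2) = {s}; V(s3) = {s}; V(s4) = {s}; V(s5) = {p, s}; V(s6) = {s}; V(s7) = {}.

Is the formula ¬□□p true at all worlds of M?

Recall that □ψ holds at a world iff ψ holds at every accessible world, and ◇ψ holds iff ψ holds at some accessible world.
Let φ = ¬□□p. Evaluate φ at each world:
  s0 (successors {s1, s2, s3, s5, s6}): φ is true.
  s1 (successors {s0, s3, s5, s7}): φ is true.
  s2 (successors {s0, s2, s4, s5, s7}): φ is true.
  s3 (successors {s0, s1, s3, s5, s7}): φ is true.
  s4 (successors {s2, s4, s6, s7}): φ is true.
  s5 (successors {s0, s1, s2, s3, s6}): φ is true.
  s6 (successors {s0, s4, s5, s6}): φ is true.
  s7 (successors {s1, s2, s3, s4}): φ is true.
For instance, at s0:
  At s0: □□p is false, so ¬□□p is true.
    At s0: □□p requires □p at every successor {s1, s2, s3, s5, s6}.
      □p fails at s1, so □□p is false at s0.

Yes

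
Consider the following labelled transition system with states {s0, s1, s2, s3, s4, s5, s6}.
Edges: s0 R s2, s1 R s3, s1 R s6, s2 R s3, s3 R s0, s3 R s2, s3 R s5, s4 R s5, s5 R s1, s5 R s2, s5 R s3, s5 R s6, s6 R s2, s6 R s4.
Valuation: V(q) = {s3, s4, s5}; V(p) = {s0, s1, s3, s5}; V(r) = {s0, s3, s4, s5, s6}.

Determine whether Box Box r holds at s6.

Yes

At s6: Box Box r requires Box r at every successor {s2, s4}.
    At s2: Box r requires r at every successor {s3}.
      At s3: r is true.
    So Box r is true at s2.
    At s4: Box r requires r at every successor {s5}.
      At s5: r is true.
    So Box r is true at s4.
So Box Box r is true at s6.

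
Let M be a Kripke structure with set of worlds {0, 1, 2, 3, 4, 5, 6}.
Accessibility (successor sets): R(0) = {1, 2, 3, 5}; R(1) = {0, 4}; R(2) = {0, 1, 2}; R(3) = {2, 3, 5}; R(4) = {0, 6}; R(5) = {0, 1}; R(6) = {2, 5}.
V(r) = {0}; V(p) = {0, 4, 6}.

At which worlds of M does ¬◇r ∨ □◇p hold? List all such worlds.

Let φ = ¬◇r ∨ □◇p. Evaluate φ at each world:
  0 (successors {1, 2, 3, 5}): φ is true.
  1 (successors {0, 4}): φ is false.
  2 (successors {0, 1, 2}): φ is false.
  3 (successors {2, 3, 5}): φ is true.
  4 (successors {0, 6}): φ is false.
  5 (successors {0, 1}): φ is false.
  6 (successors {2, 5}): φ is true.
For instance, at 1:
  At 1: ¬◇r is false, □◇p is false, so ¬◇r ∨ □◇p is false.
    At 1: ◇r is true, so ¬◇r is false.
      At 1: ◇r requires r at some successor in {0, 4}.
        r holds at 0, so ◇r is true at 1.
    At 1: □◇p requires ◇p at every successor {0, 4}.
      ◇p fails at 0, so □◇p is false at 1.
Satisfying worlds: {0, 3, 6}

0, 3, 6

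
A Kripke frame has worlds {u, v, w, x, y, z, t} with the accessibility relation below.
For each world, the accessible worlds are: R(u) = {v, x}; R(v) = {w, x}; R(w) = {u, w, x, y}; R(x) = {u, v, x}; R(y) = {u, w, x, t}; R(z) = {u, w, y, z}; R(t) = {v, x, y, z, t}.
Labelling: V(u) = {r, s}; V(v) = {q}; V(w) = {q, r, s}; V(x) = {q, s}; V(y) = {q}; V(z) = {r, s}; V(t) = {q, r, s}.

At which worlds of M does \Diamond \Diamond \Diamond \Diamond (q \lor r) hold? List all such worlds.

u, v, w, x, y, z, t

Let φ = \Diamond \Diamond \Diamond \Diamond (q \lor r). Evaluate φ at each world:
  u (successors {v, x}): φ is true.
  v (successors {w, x}): φ is true.
  w (successors {u, w, x, y}): φ is true.
  x (successors {u, v, x}): φ is true.
  y (successors {u, w, x, t}): φ is true.
  z (successors {u, w, y, z}): φ is true.
  t (successors {v, x, y, z, t}): φ is true.
For instance, at v:
  At v: \Diamond \Diamond \Diamond \Diamond (q \lor r) requires \Diamond \Diamond \Diamond (q \lor r) at some successor in {w, x}.
    \Diamond \Diamond \Diamond (q \lor r) holds at w, so \Diamond \Diamond \Diamond \Diamond (q \lor r) is true at v.
      At w: \Diamond \Diamond \Diamond (q \lor r) requires \Diamond \Diamond (q \lor r) at some successor in {u, w, x, y}.
        \Diamond \Diamond (q \lor r) holds at u, so \Diamond \Diamond \Diamond (q \lor r) is true at w.
Satisfying worlds: {u, v, w, x, y, z, t}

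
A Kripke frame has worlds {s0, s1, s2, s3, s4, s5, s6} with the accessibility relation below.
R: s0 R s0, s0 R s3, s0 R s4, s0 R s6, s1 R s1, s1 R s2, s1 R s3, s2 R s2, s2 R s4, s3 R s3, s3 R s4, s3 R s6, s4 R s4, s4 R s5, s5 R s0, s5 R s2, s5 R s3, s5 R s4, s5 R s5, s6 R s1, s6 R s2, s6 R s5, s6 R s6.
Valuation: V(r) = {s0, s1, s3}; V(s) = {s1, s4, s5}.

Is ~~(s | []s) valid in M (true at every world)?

Recall that []ψ holds at a world iff ψ holds at every accessible world, and <>ψ holds iff ψ holds at some accessible world.
Let φ = ~~(s | []s). Evaluate φ at each world:
  s0 (successors {s0, s3, s4, s6}): φ is false.
  s1 (successors {s1, s2, s3}): φ is true.
  s2 (successors {s2, s4}): φ is false.
  s3 (successors {s3, s4, s6}): φ is false.
  s4 (successors {s4, s5}): φ is true.
  s5 (successors {s0, s2, s3, s4, s5}): φ is true.
  s6 (successors {s1, s2, s5, s6}): φ is false.
Detail at s0 (counterexample):
  At s0: ~(s | []s) is true, so ~~(s | []s) is false.
    At s0: s | []s is false, so ~(s | []s) is true.
      At s0: s is false, []s is false, so s | []s is false.

No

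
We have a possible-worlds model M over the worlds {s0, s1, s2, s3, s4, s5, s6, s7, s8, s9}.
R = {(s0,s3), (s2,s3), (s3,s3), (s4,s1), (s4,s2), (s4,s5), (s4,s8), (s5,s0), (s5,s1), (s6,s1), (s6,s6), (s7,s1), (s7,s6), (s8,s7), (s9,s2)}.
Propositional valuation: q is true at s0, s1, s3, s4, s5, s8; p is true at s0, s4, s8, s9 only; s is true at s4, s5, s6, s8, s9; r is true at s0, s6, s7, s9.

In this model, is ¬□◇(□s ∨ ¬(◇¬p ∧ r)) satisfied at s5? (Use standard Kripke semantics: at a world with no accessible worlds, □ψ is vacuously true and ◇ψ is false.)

At s5: □◇(□s ∨ ¬(◇¬p ∧ r)) is false, so ¬□◇(□s ∨ ¬(◇¬p ∧ r)) is true.
  At s5: □◇(□s ∨ ¬(◇¬p ∧ r)) requires ◇(□s ∨ ¬(◇¬p ∧ r)) at every successor {s0, s1}.
    ◇(□s ∨ ¬(◇¬p ∧ r)) fails at s1, so □◇(□s ∨ ¬(◇¬p ∧ r)) is false at s5.
      At s1: no accessible worlds, so ◇(□s ∨ ¬(◇¬p ∧ r)) is false.

Yes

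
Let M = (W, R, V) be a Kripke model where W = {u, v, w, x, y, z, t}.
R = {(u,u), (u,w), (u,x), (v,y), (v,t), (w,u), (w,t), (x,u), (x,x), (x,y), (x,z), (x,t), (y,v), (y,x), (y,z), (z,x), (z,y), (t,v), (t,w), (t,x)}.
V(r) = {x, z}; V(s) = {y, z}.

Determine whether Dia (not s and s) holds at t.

No

At t: Dia (not s and s) requires not s and s at some successor in {v, w, x}.
  At v: not s and s is false.
  At w: not s and s is false.
  At x: not s and s is false.
So Dia (not s and s) is false at t.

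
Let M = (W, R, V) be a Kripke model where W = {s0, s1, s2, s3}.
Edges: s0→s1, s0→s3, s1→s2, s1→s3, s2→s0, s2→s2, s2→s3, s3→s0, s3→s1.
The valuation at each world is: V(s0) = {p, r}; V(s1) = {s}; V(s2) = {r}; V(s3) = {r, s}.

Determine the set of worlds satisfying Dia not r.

Let φ = Dia not r. Evaluate φ at each world:
  s0 (successors {s1, s3}): φ is true.
  s1 (successors {s2, s3}): φ is false.
  s2 (successors {s0, s2, s3}): φ is false.
  s3 (successors {s0, s1}): φ is true.
For instance, at s0:
  At s0: Dia not r requires not r at some successor in {s1, s3}.
    not r holds at s1, so Dia not r is true at s0.
Satisfying worlds: {s0, s3}

s0, s3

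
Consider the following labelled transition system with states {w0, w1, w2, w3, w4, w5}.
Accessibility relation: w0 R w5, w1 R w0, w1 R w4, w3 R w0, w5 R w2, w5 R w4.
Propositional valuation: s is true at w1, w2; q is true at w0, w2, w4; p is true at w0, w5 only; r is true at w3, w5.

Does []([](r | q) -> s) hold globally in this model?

Let φ = []([](r | q) -> s). Evaluate φ at each world:
  w0 (successors {w5}): φ is false.
  w1 (successors {w0, w4}): φ is false.
  w2 (successors ∅): φ is true.
  w3 (successors {w0}): φ is false.
  w4 (successors ∅): φ is true.
  w5 (successors {w2, w4}): φ is false.
Detail at w0 (counterexample):
  At w0: []([](r | q) -> s) requires [](r | q) -> s at every successor {w5}.
    [](r | q) -> s fails at w5, so []([](r | q) -> s) is false at w0.
      At w5: [](r | q) is true, s is false, so [](r | q) -> s is false.

No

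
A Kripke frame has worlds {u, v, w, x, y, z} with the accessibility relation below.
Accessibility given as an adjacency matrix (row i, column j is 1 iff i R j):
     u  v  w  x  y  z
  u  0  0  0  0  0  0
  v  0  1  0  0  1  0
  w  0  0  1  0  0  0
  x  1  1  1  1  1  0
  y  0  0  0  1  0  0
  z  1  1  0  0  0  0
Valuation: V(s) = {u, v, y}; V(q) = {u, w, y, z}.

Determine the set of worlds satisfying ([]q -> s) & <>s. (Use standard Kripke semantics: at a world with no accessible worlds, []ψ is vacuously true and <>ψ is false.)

v, x, z

Let φ = ([]q -> s) & <>s. Evaluate φ at each world:
  u (successors ∅): φ is false.
  v (successors {v, y}): φ is true.
  w (successors {w}): φ is false.
  x (successors {u, v, w, x, y}): φ is true.
  y (successors {x}): φ is false.
  z (successors {u, v}): φ is true.
For instance, at z:
  At z: []q -> s is true, <>s is true, so ([]q -> s) & <>s is true.
    At z: []q is false, s is false, so []q -> s is true.
      At z: []q requires q at every successor {u, v}.
        q fails at v, so []q is false at z.
    At z: <>s requires s at some successor in {u, v}.
      s holds at u, so <>s is true at z.
Satisfying worlds: {v, x, z}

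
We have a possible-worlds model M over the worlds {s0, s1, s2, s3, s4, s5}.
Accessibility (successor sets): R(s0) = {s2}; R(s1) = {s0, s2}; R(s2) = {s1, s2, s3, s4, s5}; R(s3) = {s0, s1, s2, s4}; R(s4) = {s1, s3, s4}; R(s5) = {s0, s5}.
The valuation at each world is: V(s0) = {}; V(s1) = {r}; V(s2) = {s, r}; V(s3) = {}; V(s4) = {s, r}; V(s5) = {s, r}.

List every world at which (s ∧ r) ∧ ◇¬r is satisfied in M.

s2, s4, s5

Let φ = (s ∧ r) ∧ ◇¬r. Evaluate φ at each world:
  s0 (successors {s2}): φ is false.
  s1 (successors {s0, s2}): φ is false.
  s2 (successors {s1, s2, s3, s4, s5}): φ is true.
  s3 (successors {s0, s1, s2, s4}): φ is false.
  s4 (successors {s1, s3, s4}): φ is true.
  s5 (successors {s0, s5}): φ is true.
For instance, at s4:
  At s4: s ∧ r is true, ◇¬r is true, so (s ∧ r) ∧ ◇¬r is true.
    At s4: ◇¬r requires ¬r at some successor in {s1, s3, s4}.
      ¬r holds at s3, so ◇¬r is true at s4.
Satisfying worlds: {s2, s4, s5}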